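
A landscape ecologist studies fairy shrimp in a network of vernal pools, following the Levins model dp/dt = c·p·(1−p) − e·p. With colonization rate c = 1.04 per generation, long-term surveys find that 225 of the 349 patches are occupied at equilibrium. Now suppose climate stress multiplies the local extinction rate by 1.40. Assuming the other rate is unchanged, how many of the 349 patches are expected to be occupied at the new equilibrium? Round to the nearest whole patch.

175

Observed p* = 225/349 = 0.64470.
Balance c(1−p*) = e gives e = 1.04×(1 − 0.64470) = 0.36951.
New p* = 1 − e/c = 1 − 0.51731/1.04000 = 0.50259.
Expected occupied = 349 × 0.50259 = 175.40 ≈ 175.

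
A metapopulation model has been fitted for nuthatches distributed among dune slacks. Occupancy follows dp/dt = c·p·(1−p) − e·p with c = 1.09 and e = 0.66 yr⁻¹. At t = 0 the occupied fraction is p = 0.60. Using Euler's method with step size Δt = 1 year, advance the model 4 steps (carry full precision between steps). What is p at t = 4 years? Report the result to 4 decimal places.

Update rule: p ← p + [c·p·(1−p) − e·p]·Δt with Δt = 1.
t = 1: p = 0.60000 + (-0.13440) = 0.46560
t = 2: p = 0.46560 + (-0.03609) = 0.42951
t = 3: p = 0.42951 + (-0.01639) = 0.41312
t = 4: p = 0.41312 + (-0.00839) = 0.40473

0.4047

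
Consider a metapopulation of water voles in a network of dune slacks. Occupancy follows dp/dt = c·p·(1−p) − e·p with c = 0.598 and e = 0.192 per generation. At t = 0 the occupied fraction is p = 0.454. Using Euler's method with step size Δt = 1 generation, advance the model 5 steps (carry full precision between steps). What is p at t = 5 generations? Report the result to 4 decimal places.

Update rule: p ← p + [c·p·(1−p) − e·p]·Δt with Δt = 1.
step 1: Δp = +0.06107, p = 0.51507
step 2: Δp = +0.05047, p = 0.56554
step 3: Δp = +0.03835, p = 0.60389
step 4: Δp = +0.02710, p = 0.63099
step 5: Δp = +0.01809, p = 0.64908

0.6491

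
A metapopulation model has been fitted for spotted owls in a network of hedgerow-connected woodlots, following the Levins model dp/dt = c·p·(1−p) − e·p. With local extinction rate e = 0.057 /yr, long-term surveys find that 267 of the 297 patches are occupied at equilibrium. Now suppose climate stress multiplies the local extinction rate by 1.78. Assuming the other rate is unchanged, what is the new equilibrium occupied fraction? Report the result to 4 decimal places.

0.8202

Observed p* = 267/297 = 0.89899.
Balance c(1−p*) = e gives c = e/(1 − 0.89899) = 0.057/0.10101 = 0.56430.
New p* = 1 − e/c = 1 − 0.10146/0.56430 = 0.82020.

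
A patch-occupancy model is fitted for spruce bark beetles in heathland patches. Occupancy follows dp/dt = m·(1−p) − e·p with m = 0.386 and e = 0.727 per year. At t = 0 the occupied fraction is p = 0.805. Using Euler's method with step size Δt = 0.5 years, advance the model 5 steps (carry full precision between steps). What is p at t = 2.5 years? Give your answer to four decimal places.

0.3547

Update rule: p ← p + [m·(1−p) − e·p]·Δt with Δt = 0.5.
  1  |  dp/dt·Δt = -0.254983  |  p_1 = 0.550018
  2  |  dp/dt·Δt = -0.113085  |  p_2 = 0.436933
  3  |  dp/dt·Δt = -0.050153  |  p_3 = 0.386780
  4  |  dp/dt·Δt = -0.022243  |  p_4 = 0.364537
  5  |  dp/dt·Δt = -0.009865  |  p_5 = 0.354672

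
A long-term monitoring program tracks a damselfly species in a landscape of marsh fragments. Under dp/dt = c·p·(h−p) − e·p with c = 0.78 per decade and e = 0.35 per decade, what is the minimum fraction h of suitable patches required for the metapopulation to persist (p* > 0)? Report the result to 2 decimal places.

p* = h − e/c is positive only when h > e/c.
h_min = e/c = 0.35/0.78 = 0.4487.

0.45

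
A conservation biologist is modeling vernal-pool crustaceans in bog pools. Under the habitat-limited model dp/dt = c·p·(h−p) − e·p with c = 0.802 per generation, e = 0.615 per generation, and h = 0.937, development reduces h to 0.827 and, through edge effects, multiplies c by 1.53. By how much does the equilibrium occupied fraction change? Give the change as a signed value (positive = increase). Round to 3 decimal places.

Before: p* = h − e/c = 0.937 − 0.615/0.802 = 0.937 − 0.7668 = 0.1702.
After: c = 1.22706, e = 0.615, h = 0.827; p* = 0.827 − 0.615/1.22706 = 0.3258.
Δp* = 0.3258 − 0.1702 = +0.1556.

0.156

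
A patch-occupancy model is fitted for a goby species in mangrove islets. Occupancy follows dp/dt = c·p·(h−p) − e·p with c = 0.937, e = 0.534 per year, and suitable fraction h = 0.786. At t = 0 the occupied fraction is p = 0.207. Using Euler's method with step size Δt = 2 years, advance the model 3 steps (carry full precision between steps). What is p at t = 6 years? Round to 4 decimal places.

Update rule: p ← p + [c·p·(h−p) − e·p]·Δt with Δt = 2.
p: 0.20700 → 0.21053  (Δp = +0.00353)
p: 0.21053 → 0.21273  (Δp = +0.00220)
p: 0.21273 → 0.21407  (Δp = +0.00134)

0.2141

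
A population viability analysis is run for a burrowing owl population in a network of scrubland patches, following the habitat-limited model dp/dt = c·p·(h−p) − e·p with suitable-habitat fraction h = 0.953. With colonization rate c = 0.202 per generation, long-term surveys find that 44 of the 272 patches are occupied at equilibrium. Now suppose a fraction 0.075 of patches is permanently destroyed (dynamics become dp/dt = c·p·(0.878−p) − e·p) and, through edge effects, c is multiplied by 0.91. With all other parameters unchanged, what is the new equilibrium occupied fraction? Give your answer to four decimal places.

Observed p* = 44/272 = 0.16176.
Balance c(h−p*) = e gives e = 0.202×(0.953 − 0.16176) = 0.15983.
New p* = 0.878 − e/c = 0.878 − 0.15983/0.18382 = 0.00851.

0.0085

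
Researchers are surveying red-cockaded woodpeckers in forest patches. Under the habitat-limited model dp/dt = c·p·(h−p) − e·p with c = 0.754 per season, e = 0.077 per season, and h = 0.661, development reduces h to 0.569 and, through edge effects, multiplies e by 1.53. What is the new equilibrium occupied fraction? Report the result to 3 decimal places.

Before: p* = h − e/c = 0.661 − 0.077/0.754 = 0.661 − 0.1021 = 0.5589.
After: c = 0.754, e = 0.11781, h = 0.569; p* = 0.569 − 0.11781/0.754 = 0.4128.

0.413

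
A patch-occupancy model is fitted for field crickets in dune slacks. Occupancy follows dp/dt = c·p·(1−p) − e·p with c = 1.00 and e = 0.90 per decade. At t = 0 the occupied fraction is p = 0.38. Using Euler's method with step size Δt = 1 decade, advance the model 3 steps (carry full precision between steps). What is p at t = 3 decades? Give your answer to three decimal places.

0.198

Update rule: p ← p + [c·p·(1−p) − e·p]·Δt with Δt = 1.
t = 1: p = 0.38000 + (-0.10640) = 0.27360
t = 2: p = 0.27360 + (-0.04750) = 0.22610
t = 3: p = 0.22610 + (-0.02851) = 0.19759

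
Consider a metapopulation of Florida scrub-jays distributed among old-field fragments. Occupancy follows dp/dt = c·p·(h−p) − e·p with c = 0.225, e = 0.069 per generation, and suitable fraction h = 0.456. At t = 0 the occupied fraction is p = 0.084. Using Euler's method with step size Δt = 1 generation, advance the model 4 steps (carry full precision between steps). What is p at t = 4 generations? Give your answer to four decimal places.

0.0889

Update rule: p ← p + [c·p·(h−p) − e·p]·Δt with Δt = 1.
p: 0.08400 → 0.08523  (Δp = +0.00123)
p: 0.08523 → 0.08646  (Δp = +0.00123)
p: 0.08646 → 0.08769  (Δp = +0.00122)
p: 0.08769 → 0.08890  (Δp = +0.00122)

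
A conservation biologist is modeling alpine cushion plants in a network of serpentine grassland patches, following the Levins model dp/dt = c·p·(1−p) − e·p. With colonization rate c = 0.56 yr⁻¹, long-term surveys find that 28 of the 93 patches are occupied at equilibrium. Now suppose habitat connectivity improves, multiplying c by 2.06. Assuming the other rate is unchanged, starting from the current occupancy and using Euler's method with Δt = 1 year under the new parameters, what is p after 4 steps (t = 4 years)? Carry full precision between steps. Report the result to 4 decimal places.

0.6477

Observed p* = 28/93 = 0.30108.
Balance c(1−p*) = e gives e = 0.56×(1 − 0.30108) = 0.39140.
Starting from p₀ = 0.30108; update p ← p + (dp/dt)·Δt with the new parameters.
step 1: Δp = +0.12491, p = 0.42599
step 2: Δp = +0.11535, p = 0.54134
step 3: Δp = +0.07455, p = 0.61589
step 4: Δp = +0.03185, p = 0.64774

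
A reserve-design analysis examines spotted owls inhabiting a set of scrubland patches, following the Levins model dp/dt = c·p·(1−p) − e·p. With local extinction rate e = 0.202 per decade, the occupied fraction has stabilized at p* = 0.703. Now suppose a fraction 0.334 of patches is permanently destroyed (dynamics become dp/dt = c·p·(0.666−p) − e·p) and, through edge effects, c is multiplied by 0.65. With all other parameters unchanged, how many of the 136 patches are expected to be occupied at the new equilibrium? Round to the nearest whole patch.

28

Balance c(1−p*) = e gives c = e/(1 − 0.70300) = 0.202/0.29700 = 0.68013.
New p* = 0.666 − e/c = 0.666 − 0.20200/0.44208 = 0.20907.
Expected occupied = 136 × 0.20907 = 28.43 ≈ 28.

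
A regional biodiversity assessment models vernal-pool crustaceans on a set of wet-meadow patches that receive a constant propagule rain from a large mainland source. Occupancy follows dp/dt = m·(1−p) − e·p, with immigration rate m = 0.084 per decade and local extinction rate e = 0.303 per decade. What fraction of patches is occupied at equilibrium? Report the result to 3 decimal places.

Setting dp/dt = 0: m − m·p* = e·p*, so m = (m+e)·p*.
p* = m/(m+e) = 0.084/(0.084+0.303) = 0.084/0.3870 = 0.2171.

0.217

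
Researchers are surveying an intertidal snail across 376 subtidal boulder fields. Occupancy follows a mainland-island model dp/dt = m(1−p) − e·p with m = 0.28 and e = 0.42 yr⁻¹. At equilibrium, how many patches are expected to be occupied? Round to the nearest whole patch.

p* = m/(m+e) = 0.28/0.7000 = 0.4000.
Expected occupied patches = N × p* = 376 × 0.4000 = 150.40 ≈ 150.

150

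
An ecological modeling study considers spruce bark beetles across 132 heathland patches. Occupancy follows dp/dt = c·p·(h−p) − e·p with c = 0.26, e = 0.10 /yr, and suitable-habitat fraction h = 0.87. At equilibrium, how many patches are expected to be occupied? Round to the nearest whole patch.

64

p* = h − e/c = 0.87 − 0.3846 = 0.4854.
Expected occupied patches = N × p* = 132 × 0.4854 = 64.07 ≈ 64.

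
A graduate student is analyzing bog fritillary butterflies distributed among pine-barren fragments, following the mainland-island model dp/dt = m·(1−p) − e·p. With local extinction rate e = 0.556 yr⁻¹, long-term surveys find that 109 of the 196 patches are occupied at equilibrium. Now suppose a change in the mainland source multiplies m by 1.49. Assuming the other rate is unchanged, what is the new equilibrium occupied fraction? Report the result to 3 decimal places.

Observed p* = 109/196 = 0.55612.
Balance m(1−p*) = e·p* gives m = e·p*/(1−p*) = 0.556×0.55612/0.44388 = 0.69659.
New p* = m/(m+e) = 1.03792/(1.03792+0.55600) = 0.65117.

0.651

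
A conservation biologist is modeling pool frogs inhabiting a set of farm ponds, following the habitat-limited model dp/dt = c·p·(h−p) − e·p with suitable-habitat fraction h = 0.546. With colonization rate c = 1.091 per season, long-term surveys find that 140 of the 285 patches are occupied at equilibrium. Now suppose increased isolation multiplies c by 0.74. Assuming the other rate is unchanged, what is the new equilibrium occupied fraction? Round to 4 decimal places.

Observed p* = 140/285 = 0.49123.
Balance c(h−p*) = e gives e = 1.091×(0.546 − 0.49123) = 0.05975.
New p* = 0.546 − e/c = 0.546 − 0.05975/0.80734 = 0.47199.

0.4720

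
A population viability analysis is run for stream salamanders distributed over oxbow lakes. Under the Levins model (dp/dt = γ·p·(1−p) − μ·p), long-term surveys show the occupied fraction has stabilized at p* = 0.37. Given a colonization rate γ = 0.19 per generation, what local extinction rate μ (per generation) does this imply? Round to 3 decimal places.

0.120

At equilibrium γ(1−p*) = μ.
μ = 0.19 × (1 − 0.37) = 0.19 × 0.6300 = 0.1197.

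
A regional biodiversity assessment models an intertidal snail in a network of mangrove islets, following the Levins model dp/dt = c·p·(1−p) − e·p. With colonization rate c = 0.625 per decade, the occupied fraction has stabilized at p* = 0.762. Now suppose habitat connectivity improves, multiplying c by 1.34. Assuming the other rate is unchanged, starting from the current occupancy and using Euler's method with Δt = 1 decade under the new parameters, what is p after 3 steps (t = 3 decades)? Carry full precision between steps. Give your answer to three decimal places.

Balance c(1−p*) = e gives e = 0.625×(1 − 0.76200) = 0.14875.
Starting from p₀ = 0.76200; update p ← p + (dp/dt)·Δt with the new parameters.
step 1: Δp = +0.03854, p = 0.80054
step 2: Δp = +0.01465, p = 0.81519
step 3: Δp = +0.00492, p = 0.82010

0.820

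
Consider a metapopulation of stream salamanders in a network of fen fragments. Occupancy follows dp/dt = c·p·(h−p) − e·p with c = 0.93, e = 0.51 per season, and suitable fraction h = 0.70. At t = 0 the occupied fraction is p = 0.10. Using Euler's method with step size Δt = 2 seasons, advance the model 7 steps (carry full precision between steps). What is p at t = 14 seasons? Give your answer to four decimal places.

Update rule: p ← p + [c·p·(h−p) − e·p]·Δt with Δt = 2.
t = 2: p = 0.10000 + (+0.00960) = 0.10960
t = 4: p = 0.10960 + (+0.00856) = 0.11816
t = 6: p = 0.11816 + (+0.00735) = 0.12552
t = 8: p = 0.12552 + (+0.00609) = 0.13161
t = 10: p = 0.13161 + (+0.00490) = 0.13651
t = 12: p = 0.13651 + (+0.00384) = 0.14034
t = 14: p = 0.14034 + (+0.00294) = 0.14328

0.1433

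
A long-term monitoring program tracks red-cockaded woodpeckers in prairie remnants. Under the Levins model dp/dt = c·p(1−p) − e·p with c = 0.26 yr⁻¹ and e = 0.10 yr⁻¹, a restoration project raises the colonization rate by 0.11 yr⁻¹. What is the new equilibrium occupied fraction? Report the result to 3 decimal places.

Before: p* = 1 − 0.10/0.26 = 0.6154.
After the change, c = 0.37, e = 0.1, so p* = 1 − 0.1/0.37 = 0.7297.

0.730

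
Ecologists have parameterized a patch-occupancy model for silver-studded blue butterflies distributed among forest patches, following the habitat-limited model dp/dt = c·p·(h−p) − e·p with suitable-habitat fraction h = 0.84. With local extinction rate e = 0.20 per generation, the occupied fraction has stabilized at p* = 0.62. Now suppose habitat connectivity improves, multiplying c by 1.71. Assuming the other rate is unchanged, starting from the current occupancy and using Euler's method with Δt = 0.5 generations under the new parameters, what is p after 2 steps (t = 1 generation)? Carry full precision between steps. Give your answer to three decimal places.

0.688

Balance c(h−p*) = e gives c = e/(0.84 − 0.62000) = 0.20/0.22000 = 0.90909.
Starting from p₀ = 0.62000; update p ← p + (dp/dt)·Δt with the new parameters.
t = 0.5: p = 0.62000 + (+0.04402) = 0.66402
t = 1: p = 0.66402 + (+0.02443) = 0.68845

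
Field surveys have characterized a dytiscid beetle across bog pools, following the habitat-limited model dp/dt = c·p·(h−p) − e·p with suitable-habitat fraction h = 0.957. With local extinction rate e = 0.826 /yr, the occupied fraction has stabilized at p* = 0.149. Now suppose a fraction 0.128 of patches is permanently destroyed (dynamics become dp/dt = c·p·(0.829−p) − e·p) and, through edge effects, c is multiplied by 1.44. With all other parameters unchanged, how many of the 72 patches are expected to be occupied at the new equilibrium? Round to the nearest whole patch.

Balance c(h−p*) = e gives c = e/(0.957 − 0.14900) = 0.826/0.80800 = 1.02228.
New p* = 0.829 − e/c = 0.829 − 0.82600/1.47208 = 0.26789.
Expected occupied = 72 × 0.26789 = 19.29 ≈ 19.

19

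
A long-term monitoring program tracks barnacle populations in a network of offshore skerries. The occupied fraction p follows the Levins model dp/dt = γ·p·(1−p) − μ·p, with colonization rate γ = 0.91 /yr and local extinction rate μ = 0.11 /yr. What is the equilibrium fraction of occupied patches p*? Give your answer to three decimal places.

0.879

Setting dp/dt = 0 and dividing through by p* gives γ·(1−p*) = μ.
So p* = 1 − μ/γ = 1 − 0.11/0.91 = 1 − 0.1209 = 0.8791.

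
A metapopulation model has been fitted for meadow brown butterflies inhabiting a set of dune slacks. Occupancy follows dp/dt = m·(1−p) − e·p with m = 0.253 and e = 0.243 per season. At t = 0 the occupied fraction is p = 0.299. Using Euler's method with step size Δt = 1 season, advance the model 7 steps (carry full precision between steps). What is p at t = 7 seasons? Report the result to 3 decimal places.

Update rule: p ← p + [m·(1−p) − e·p]·Δt with Δt = 1.
p: 0.29900 → 0.40370  (Δp = +0.10470)
p: 0.40370 → 0.45646  (Δp = +0.05277)
p: 0.45646 → 0.48306  (Δp = +0.02659)
p: 0.48306 → 0.49646  (Δp = +0.01340)
p: 0.49646 → 0.50322  (Δp = +0.00676)
p: 0.50322 → 0.50662  (Δp = +0.00340)
p: 0.50662 → 0.50834  (Δp = +0.00172)

0.508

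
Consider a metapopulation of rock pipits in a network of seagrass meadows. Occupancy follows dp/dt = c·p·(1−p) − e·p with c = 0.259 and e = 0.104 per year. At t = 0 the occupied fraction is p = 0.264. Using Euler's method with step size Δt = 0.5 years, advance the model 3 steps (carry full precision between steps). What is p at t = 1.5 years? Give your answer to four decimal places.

Update rule: p ← p + [c·p·(1−p) − e·p]·Δt with Δt = 0.5.
  1  |  dp/dt·Δt = +0.011434  |  p_1 = 0.275434
  2  |  dp/dt·Δt = +0.011522  |  p_2 = 0.286956
  3  |  dp/dt·Δt = +0.011576  |  p_3 = 0.298532

0.2985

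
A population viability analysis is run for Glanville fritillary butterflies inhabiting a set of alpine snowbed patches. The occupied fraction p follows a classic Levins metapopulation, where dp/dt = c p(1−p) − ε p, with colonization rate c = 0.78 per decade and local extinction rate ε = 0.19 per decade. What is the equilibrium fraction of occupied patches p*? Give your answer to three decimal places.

At equilibrium, colonization balances extinction: c·p*·(1−p*) = ε·p*.
So p* = 1 − ε/c = 1 − 0.19/0.78 = 1 − 0.2436 = 0.7564.

0.756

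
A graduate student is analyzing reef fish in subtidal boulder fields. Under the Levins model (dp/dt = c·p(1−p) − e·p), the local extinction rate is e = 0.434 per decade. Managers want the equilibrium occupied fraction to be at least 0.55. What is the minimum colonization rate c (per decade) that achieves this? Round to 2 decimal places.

0.96

p* = 1 − e/c ≥ 0.55 requires e/c ≤ 0.4500, i.e. c ≥ e/0.4500.
c_min = 0.434/0.4500 = 0.9644.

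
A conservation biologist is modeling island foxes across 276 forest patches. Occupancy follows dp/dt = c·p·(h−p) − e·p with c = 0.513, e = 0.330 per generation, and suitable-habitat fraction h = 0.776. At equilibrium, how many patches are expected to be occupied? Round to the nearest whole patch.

37

p* = h − e/c = 0.776 − 0.6433 = 0.1327.
Expected occupied patches = N × p* = 276 × 0.1327 = 36.63 ≈ 37.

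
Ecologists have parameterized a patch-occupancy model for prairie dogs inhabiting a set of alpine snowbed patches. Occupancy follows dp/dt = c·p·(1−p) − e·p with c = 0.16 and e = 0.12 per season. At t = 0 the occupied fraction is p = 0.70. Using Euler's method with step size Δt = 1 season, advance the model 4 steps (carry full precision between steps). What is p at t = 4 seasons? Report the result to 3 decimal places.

Update rule: p ← p + [c·p·(1−p) − e·p]·Δt with Δt = 1.
  1  |  dp/dt·Δt = -0.050400  |  p_1 = 0.649600
  2  |  dp/dt·Δt = -0.041533  |  p_2 = 0.608067
  3  |  dp/dt·Δt = -0.034837  |  p_3 = 0.573231
  4  |  dp/dt·Δt = -0.029646  |  p_4 = 0.543585

0.544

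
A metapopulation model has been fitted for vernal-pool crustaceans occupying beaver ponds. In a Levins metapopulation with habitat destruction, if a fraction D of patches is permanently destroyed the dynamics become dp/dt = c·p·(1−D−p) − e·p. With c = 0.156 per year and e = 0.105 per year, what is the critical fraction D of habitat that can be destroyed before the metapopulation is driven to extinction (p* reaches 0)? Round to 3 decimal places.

The nontrivial equilibrium is p* = (1−D) − e/c; extinction occurs when this hits zero.
So D_crit = 1 − e/c = 1 − 0.105/0.156 = 1 − 0.6731 = 0.3269.
This equals the undisturbed p*, a classic result of Lande's extension.

0.327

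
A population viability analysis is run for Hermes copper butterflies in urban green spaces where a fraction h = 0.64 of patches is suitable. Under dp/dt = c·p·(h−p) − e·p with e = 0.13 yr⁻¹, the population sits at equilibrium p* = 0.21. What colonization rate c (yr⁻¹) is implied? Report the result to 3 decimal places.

At equilibrium c(h−p*) = e, so c = e/(h−p*).
c = 0.13/(0.64 − 0.21) = 0.13/0.4300 = 0.3023.

0.302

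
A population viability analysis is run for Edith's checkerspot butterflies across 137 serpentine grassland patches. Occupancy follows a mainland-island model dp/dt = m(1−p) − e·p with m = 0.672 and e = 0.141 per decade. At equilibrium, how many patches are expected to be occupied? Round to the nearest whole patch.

113

p* = m/(m+e) = 0.672/0.8130 = 0.8266.
Expected occupied patches = N × p* = 137 × 0.8266 = 113.24 ≈ 113.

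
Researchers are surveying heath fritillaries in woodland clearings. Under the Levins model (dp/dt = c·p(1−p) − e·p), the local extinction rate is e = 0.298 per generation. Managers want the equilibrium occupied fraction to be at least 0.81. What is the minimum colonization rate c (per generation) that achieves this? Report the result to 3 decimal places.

1.568

p* = 1 − e/c ≥ 0.81 requires e/c ≤ 0.1900, i.e. c ≥ e/0.1900.
c_min = 0.298/0.1900 = 1.5684.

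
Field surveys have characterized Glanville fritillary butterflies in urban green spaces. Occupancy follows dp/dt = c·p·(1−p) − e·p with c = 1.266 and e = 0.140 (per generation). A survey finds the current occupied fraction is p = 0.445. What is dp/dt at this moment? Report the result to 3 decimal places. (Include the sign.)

Colonization term: c·p·(1−p) = 1.266×0.445×0.5550 = 0.31267.
Extinction term: e·p = 0.06230.
dp/dt = 0.31267 − 0.06230 = 0.25037.

0.250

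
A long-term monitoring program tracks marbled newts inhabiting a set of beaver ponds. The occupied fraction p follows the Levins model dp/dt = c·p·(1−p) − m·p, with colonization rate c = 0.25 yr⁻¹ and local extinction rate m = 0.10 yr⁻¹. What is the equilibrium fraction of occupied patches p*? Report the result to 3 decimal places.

0.600

At equilibrium, colonization balances extinction: c·p*·(1−p*) = m·p*.
So p* = 1 − m/c = 1 − 0.10/0.25 = 1 − 0.4000 = 0.6000.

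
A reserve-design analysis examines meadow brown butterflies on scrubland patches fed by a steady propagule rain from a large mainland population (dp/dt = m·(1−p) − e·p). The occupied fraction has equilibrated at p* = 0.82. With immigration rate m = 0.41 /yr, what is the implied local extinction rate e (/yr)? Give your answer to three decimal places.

At equilibrium m(1−p*) = e·p*, so e = m(1−p*)/p*.
e = 0.41 × 0.1800 / 0.82 = 0.0900.

0.090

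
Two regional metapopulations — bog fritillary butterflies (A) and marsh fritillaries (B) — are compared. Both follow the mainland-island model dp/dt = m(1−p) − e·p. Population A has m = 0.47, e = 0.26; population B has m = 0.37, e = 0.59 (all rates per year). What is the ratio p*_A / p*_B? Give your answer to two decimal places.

A: p*_A = m/(m+e) = 0.47/0.7300 = 0.6438.
B: p*_B = 0.37/0.9600 = 0.3854.
p*_A / p*_B = 0.6438/0.3854 = 1.6705.

1.67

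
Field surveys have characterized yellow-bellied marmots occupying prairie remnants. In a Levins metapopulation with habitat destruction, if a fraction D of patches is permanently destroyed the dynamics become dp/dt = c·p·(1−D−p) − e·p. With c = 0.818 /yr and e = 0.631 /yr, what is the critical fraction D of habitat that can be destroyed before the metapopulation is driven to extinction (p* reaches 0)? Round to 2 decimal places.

The nontrivial equilibrium is p* = (1−D) − e/c; extinction occurs when this hits zero.
So D_crit = 1 − e/c = 1 − 0.631/0.818 = 1 − 0.7714 = 0.2286.
Note this equals the original equilibrium occupancy — the Levins extinction-debt result.

0.23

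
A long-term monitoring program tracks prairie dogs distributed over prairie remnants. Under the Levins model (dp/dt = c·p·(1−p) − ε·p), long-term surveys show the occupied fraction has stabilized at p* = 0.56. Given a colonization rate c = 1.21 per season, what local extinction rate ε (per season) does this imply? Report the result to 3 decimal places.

0.532

At equilibrium c(1−p*) = ε.
ε = 1.21 × (1 − 0.56) = 1.21 × 0.4400 = 0.5324.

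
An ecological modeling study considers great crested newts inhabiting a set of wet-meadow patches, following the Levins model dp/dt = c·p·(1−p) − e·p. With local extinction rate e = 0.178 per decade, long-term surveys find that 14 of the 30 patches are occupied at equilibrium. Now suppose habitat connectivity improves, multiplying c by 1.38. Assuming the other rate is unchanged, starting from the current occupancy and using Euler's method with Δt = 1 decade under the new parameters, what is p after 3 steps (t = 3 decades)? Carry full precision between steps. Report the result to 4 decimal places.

Observed p* = 14/30 = 0.46667.
Balance c(1−p*) = e gives c = e/(1 − 0.46667) = 0.178/0.53333 = 0.33375.
Starting from p₀ = 0.46667; update p ← p + (dp/dt)·Δt with the new parameters.
p: 0.46667 → 0.49823  (Δp = +0.03157)
p: 0.49823 → 0.52469  (Δp = +0.02646)
p: 0.52469 → 0.54616  (Δp = +0.02147)

0.5462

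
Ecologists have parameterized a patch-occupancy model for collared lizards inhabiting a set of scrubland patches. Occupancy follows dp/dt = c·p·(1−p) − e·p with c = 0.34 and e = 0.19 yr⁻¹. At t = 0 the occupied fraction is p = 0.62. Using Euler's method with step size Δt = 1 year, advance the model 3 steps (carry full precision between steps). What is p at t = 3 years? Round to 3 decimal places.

0.533

Update rule: p ← p + [c·p·(1−p) − e·p]·Δt with Δt = 1.
p: 0.62000 → 0.58230  (Δp = -0.03770)
p: 0.58230 → 0.55436  (Δp = -0.02794)
p: 0.55436 → 0.53303  (Δp = -0.02133)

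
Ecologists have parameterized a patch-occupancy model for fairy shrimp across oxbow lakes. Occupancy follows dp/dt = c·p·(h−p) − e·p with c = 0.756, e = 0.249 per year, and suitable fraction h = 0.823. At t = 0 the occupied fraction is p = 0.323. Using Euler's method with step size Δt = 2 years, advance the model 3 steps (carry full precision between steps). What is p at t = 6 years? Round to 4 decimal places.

Update rule: p ← p + [c·p·(h−p) − e·p]·Δt with Δt = 2.
  1  |  dp/dt·Δt = +0.083334  |  p_1 = 0.406334
  2  |  dp/dt·Δt = +0.053636  |  p_2 = 0.459970
  3  |  dp/dt·Δt = +0.023413  |  p_3 = 0.483383

0.4834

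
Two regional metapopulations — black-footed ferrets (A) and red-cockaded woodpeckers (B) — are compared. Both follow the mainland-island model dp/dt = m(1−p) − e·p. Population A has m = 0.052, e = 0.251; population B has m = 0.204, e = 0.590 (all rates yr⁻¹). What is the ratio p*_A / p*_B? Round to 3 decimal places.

0.668

A: p*_A = m/(m+e) = 0.052/0.3030 = 0.1716.
B: p*_B = 0.204/0.7940 = 0.2569.
p*_A / p*_B = 0.1716/0.2569 = 0.6680.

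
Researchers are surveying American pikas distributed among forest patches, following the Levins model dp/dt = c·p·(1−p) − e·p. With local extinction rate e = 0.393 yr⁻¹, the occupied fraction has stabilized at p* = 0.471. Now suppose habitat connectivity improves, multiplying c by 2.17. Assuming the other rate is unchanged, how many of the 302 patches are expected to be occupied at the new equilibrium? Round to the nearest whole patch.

Balance c(1−p*) = e gives c = e/(1 − 0.47100) = 0.393/0.52900 = 0.74291.
New p* = 1 − e/c = 1 − 0.39300/1.61211 = 0.75622.
Expected occupied = 302 × 0.75622 = 228.38 ≈ 228.

228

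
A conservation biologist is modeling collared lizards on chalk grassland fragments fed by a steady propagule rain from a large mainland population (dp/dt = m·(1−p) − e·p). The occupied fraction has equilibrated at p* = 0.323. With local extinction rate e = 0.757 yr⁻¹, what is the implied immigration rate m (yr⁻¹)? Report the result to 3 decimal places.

At equilibrium m(1−p*) = e·p*, so m = e·p*/(1−p*).
m = 0.757 × 0.323 / 0.6770 = 0.2445/0.6770 = 0.3612.

0.361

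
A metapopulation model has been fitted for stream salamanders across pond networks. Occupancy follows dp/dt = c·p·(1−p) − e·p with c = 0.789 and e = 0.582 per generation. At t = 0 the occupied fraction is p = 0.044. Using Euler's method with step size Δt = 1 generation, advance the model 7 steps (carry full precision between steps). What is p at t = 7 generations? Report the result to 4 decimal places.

Update rule: p ← p + [c·p·(1−p) − e·p]·Δt with Δt = 1.
t = 1: p = 0.04400 + (+0.00758) = 0.05158
t = 2: p = 0.05158 + (+0.00858) = 0.06016
t = 3: p = 0.06016 + (+0.00960) = 0.06976
t = 4: p = 0.06976 + (+0.01060) = 0.08036
t = 5: p = 0.08036 + (+0.01154) = 0.09190
t = 6: p = 0.09190 + (+0.01236) = 0.10425
t = 7: p = 0.10425 + (+0.01301) = 0.11726

0.1173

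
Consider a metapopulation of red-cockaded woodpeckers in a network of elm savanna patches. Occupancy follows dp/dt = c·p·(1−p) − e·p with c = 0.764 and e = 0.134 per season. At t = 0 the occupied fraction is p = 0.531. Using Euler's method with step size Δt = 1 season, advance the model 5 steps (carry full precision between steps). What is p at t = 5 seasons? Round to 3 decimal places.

0.819

Update rule: p ← p + [c·p·(1−p) − e·p]·Δt with Δt = 1.
step 1: Δp = +0.11911, p = 0.65011
step 2: Δp = +0.08667, p = 0.73678
step 3: Δp = +0.04944, p = 0.78622
step 4: Δp = +0.02306, p = 0.80928
step 5: Δp = +0.00948, p = 0.81876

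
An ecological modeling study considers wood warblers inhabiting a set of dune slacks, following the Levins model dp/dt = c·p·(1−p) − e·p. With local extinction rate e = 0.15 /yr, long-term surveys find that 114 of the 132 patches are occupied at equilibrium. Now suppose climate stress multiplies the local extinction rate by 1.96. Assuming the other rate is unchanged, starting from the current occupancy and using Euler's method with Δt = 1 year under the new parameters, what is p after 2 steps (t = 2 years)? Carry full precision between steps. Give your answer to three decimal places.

Observed p* = 114/132 = 0.86364.
Balance c(1−p*) = e gives c = e/(1 − 0.86364) = 0.15/0.13636 = 1.10000.
Starting from p₀ = 0.86364; update p ← p + (dp/dt)·Δt with the new parameters.
t = 1: p = 0.86364 + (-0.12436) = 0.73927
t = 2: p = 0.73927 + (-0.00532) = 0.73395

0.734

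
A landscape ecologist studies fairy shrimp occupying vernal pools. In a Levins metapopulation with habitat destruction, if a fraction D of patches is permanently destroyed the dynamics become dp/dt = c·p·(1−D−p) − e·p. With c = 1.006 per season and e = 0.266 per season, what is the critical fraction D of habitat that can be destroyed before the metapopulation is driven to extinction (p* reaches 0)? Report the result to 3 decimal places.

The nontrivial equilibrium is p* = (1−D) − e/c; extinction occurs when this hits zero.
So D_crit = 1 − e/c = 1 − 0.266/1.006 = 1 − 0.2644 = 0.7356.
This equals the undisturbed p*, a classic result of Lande's extension.

0.736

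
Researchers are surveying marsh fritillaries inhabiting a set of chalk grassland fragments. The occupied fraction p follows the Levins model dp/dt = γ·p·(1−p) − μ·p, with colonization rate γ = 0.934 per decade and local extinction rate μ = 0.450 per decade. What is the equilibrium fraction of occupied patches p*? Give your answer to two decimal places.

0.52

At equilibrium, colonization balances extinction: γ·p*·(1−p*) = μ·p*.
So p* = 1 − μ/γ = 1 − 0.450/0.934 = 1 − 0.4818 = 0.5182.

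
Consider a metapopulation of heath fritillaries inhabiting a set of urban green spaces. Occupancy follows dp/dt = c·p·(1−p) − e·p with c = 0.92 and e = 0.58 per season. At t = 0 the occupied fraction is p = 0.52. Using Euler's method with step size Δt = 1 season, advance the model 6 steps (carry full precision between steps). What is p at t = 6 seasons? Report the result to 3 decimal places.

0.377

Update rule: p ← p + [c·p·(1−p) − e·p]·Δt with Δt = 1.
p: 0.52000 → 0.44803  (Δp = -0.07197)
p: 0.44803 → 0.41569  (Δp = -0.03234)
p: 0.41569 → 0.39805  (Δp = -0.01764)
p: 0.39805 → 0.38762  (Δp = -0.01043)
p: 0.38762 → 0.38118  (Δp = -0.00644)
p: 0.38118 → 0.37711  (Δp = -0.00407)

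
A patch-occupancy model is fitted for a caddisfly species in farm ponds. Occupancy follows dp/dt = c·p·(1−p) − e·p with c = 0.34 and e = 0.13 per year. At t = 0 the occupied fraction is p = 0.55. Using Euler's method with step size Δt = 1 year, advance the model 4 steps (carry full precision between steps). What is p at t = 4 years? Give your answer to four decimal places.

0.5889

Update rule: p ← p + [c·p·(1−p) − e·p]·Δt with Δt = 1.
step 1: Δp = +0.01265, p = 0.56265
step 2: Δp = +0.01052, p = 0.57317
step 3: Δp = +0.00867, p = 0.58184
step 4: Δp = +0.00708, p = 0.58892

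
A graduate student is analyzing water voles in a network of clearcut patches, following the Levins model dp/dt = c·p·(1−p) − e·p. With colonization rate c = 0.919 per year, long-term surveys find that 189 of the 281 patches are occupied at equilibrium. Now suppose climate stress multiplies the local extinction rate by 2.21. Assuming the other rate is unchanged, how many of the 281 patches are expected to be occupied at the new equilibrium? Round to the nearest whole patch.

78

Observed p* = 189/281 = 0.67260.
Balance c(1−p*) = e gives e = 0.919×(1 − 0.67260) = 0.30088.
New p* = 1 − e/c = 1 − 0.66494/0.91900 = 0.27645.
Expected occupied = 281 × 0.27645 = 77.68 ≈ 78.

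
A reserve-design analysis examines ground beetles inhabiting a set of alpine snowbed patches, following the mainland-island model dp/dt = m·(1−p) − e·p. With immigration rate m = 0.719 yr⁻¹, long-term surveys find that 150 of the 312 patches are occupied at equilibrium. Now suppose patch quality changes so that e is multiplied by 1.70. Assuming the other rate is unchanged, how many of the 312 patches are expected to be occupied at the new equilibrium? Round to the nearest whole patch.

Observed p* = 150/312 = 0.48077.
Balance m(1−p*) = e·p* gives e = m(1−p*)/p* = 0.719×0.51923/0.48077 = 0.77652.
New p* = m/(m+e) = 0.71900/(0.71900+1.32008) = 0.35261.
Expected occupied = 312 × 0.35261 = 110.01 ≈ 110.

110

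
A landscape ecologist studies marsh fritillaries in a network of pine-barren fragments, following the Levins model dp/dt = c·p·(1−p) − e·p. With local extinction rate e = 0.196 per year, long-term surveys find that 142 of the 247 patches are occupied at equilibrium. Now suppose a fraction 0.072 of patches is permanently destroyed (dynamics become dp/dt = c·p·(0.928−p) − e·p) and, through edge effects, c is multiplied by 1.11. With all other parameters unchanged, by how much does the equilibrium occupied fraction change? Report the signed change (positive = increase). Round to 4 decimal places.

Observed p* = 142/247 = 0.57490.
Balance c(1−p*) = e gives c = e/(1 − 0.57490) = 0.196/0.42510 = 0.46107.
New p* = 0.928 − e/c = 0.928 − 0.19600/0.51179 = 0.54503.
Δp* = 0.54503 − 0.57490 = -0.02987.

-0.0299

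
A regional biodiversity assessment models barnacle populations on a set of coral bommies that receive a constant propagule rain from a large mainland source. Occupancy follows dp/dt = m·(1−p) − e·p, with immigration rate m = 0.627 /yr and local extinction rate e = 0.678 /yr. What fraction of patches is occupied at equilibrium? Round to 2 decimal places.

0.48

At equilibrium the propagule rain into empty patches balances local extinction: m(1−p*) = e·p*.
p* = m/(m+e) = 0.627/(0.627+0.678) = 0.627/1.3050 = 0.4805.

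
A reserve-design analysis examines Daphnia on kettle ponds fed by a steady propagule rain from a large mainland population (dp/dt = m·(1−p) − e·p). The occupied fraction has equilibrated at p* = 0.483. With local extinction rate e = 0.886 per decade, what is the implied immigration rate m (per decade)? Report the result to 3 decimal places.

0.828

At equilibrium m(1−p*) = e·p*, so m = e·p*/(1−p*).
m = 0.886 × 0.483 / 0.5170 = 0.4279/0.5170 = 0.8277.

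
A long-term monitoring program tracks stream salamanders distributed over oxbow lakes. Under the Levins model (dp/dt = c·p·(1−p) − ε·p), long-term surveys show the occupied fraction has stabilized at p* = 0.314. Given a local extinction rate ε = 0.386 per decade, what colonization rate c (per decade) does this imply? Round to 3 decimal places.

0.563

At equilibrium c(1−p*) = ε, so c = ε/(1−p*).
c = 0.386/(1 − 0.314) = 0.386/0.6860 = 0.5627.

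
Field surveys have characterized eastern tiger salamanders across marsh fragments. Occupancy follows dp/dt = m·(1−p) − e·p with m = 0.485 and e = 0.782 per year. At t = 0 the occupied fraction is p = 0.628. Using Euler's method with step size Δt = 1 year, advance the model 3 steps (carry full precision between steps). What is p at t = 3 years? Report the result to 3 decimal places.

0.378

Update rule: p ← p + [m·(1−p) − e·p]·Δt with Δt = 1.
step 1: Δp = -0.31068, p = 0.31732
step 2: Δp = +0.08295, p = 0.40027
step 3: Δp = -0.02215, p = 0.37813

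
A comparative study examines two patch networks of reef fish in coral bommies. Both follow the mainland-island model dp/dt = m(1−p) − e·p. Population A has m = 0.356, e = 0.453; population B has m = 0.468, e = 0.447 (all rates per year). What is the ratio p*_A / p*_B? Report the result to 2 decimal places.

0.86

A: p*_A = m/(m+e) = 0.356/0.8090 = 0.4400.
B: p*_B = 0.468/0.9150 = 0.5115.
p*_A / p*_B = 0.4400/0.5115 = 0.8604.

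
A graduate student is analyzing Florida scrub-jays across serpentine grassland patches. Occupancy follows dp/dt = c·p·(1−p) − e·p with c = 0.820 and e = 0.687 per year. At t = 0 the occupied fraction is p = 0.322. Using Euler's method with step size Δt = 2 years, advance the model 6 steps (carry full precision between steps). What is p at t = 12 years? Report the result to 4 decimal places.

Update rule: p ← p + [c·p·(1−p) − e·p]·Δt with Δt = 2.
p: 0.32200 → 0.23761  (Δp = -0.08439)
p: 0.23761 → 0.20822  (Δp = -0.02939)
p: 0.20822 → 0.19250  (Δp = -0.01572)
p: 0.19250 → 0.18294  (Δp = -0.00957)
p: 0.18294 → 0.17671  (Δp = -0.00622)
p: 0.17671 → 0.17251  (Δp = -0.00421)

0.1725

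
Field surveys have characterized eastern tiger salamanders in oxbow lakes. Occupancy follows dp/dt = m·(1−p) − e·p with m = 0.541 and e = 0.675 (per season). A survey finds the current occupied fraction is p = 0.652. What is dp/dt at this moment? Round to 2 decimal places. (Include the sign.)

Colonization term: m·(1−p) = 0.541×0.3480 = 0.18827.
Extinction term: e·p = 0.44010.
dp/dt = 0.18827 − 0.44010 = -0.25183.

-0.25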